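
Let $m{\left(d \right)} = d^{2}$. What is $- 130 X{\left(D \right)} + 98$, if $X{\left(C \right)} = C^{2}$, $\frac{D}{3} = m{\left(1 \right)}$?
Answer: $-1072$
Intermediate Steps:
$D = 3$ ($D = 3 \cdot 1^{2} = 3 \cdot 1 = 3$)
$- 130 X{\left(D \right)} + 98 = - 130 \cdot 3^{2} + 98 = \left(-130\right) 9 + 98 = -1170 + 98 = -1072$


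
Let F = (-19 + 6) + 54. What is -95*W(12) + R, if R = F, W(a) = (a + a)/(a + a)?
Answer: -54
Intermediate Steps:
F = 41 (F = -13 + 54 = 41)
W(a) = 1 (W(a) = (2*a)/((2*a)) = (2*a)*(1/(2*a)) = 1)
R = 41
-95*W(12) + R = -95*1 + 41 = -95 + 41 = -54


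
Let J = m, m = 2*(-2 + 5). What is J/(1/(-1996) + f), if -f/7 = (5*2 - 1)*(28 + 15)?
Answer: -11976/5407165 ≈ -0.0022148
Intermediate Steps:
m = 6 (m = 2*3 = 6)
J = 6
f = -2709 (f = -7*(5*2 - 1)*(28 + 15) = -7*(10 - 1)*43 = -63*43 = -7*387 = -2709)
J/(1/(-1996) + f) = 6/(1/(-1996) - 2709) = 6/(-1/1996 - 2709) = 6/(-5407165/1996) = -1996/5407165*6 = -11976/5407165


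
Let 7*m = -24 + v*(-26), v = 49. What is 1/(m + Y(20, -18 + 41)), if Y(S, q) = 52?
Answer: -7/934 ≈ -0.0074946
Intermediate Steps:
m = -1298/7 (m = (-24 + 49*(-26))/7 = (-24 - 1274)/7 = (⅐)*(-1298) = -1298/7 ≈ -185.43)
1/(m + Y(20, -18 + 41)) = 1/(-1298/7 + 52) = 1/(-934/7) = -7/934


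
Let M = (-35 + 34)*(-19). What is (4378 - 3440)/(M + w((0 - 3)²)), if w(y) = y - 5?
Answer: 938/23 ≈ 40.783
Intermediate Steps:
M = 19 (M = -1*(-19) = 19)
w(y) = -5 + y
(4378 - 3440)/(M + w((0 - 3)²)) = (4378 - 3440)/(19 + (-5 + (0 - 3)²)) = 938/(19 + (-5 + (-3)²)) = 938/(19 + (-5 + 9)) = 938/(19 + 4) = 938/23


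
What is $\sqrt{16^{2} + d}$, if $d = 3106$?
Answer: $41 \sqrt{2} \approx 57.983$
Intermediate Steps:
$\sqrt{16^{2} + d} = \sqrt{16^{2} + 3106} = \sqrt{256 + 3106} = \sqrt{3362} = 41 \sqrt{2}$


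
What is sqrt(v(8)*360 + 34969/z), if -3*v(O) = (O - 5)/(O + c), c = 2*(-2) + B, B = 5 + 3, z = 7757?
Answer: I*sqrt(1533876937)/7757 ≈ 5.049*I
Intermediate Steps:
B = 8
c = 4 (c = 2*(-2) + 8 = -4 + 8 = 4)
v(O) = -(-5 + O)/(3*(4 + O)) (v(O) = -(O - 5)/(3*(O + 4)) = -(-5 + O)/(3*(4 + O)))
sqrt(v(8)*360 + 34969/z) = sqrt(((5 - 1*8)/(3*(4 + 8)))*360 + 34969/7757) = sqrt(((1/3)*(5 - 8)/12)*360 + 34969*(1/7757)) = sqrt(((1/3)*(1/12)*(-3))*360 + 34969/7757) = sqrt(-1/12*360 + 34969/7757) = sqrt(-30 + 34969/7757) = sqrt(-197741/7757) = I*sqrt(1533876937)/7757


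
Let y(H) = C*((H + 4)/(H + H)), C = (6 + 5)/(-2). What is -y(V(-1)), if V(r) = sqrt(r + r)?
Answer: 11/4 - 11*I*sqrt(2)/2 ≈ 2.75 - 7.7782*I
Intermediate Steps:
V(r) = sqrt(2)*sqrt(r) (V(r) = sqrt(2*r) = sqrt(2)*sqrt(r))
C = -11/2 (C = 11*(-1/2) = -11/2 ≈ -5.5000)
y(H) = -11*(4 + H)/(4*H) (y(H) = -11*(H + 4)/(2*(H + H)) = -11*(4 + H)/(2*(2*H)) = -11*(4 + H)*1/(2*H)/2 = -11*(4 + H)/(4*H))
-y(V(-1)) = -(-11/4 - 11*(-I*sqrt(2)/2)) = -(-11/4 - (-11)*I*sqrt(2)/2) = -(-11/4 + 11*I*sqrt(2)/2) = 11/4 - 11*I*sqrt(2)/2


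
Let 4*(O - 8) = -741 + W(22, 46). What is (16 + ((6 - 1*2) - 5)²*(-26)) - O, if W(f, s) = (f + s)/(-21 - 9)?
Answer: 10069/60 ≈ 167.82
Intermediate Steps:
W(f, s) = -f/30 - s/30 (W(f, s) = (f + s)/(-30) = (f + s)*(-1/30) = -f/30 - s/30)
O = -10669/60 (O = 8 + (-741 + (-1/30*22 - 1/30*46))/4 = 8 + (-741 + (-11/15 - 23/15))/4 = 8 + (-741 - 34/15)/4 = 8 + (¼)*(-11149/15) = 8 - 11149/60 = -10669/60 ≈ -177.82)
(16 + ((6 - 1*2) - 5)²*(-26)) - O = (16 + ((6 - 1*2) - 5)²*(-26)) - 1*(-10669/60) = (16 + ((6 - 2) - 5)²*(-26)) + 10669/60 = (16 + (4 - 5)²*(-26)) + 10669/60 = (16 + (-1)²*(-26)) + 10669/60 = (16 + 1*(-26)) + 10669/60 = (16 - 26) + 10669/60 = -10 + 10669/60 = 10069/60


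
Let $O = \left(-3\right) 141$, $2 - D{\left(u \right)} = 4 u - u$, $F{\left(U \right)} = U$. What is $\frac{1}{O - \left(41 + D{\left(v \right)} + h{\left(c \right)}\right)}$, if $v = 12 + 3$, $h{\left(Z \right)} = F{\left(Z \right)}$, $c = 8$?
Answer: $- \frac{1}{429} \approx -0.002331$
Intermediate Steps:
$h{\left(Z \right)} = Z$
$v = 15$
$D{\left(u \right)} = 2 - 3 u$ ($D{\left(u \right)} = 2 - \left(4 u - u\right) = 2 - 3 u$)
$O = -423$
$\frac{1}{O - \left(41 + D{\left(v \right)} + h{\left(c \right)}\right)} = \frac{1}{-423 - \left(51 - 45\right)} = \frac{1}{-423 - 6} = \frac{1}{-429} = - \frac{1}{429}$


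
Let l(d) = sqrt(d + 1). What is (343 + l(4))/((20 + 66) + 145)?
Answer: 49/33 + sqrt(5)/231 ≈ 1.4945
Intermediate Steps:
l(d) = sqrt(1 + d)
(343 + l(4))/((20 + 66) + 145) = (343 + sqrt(1 + 4))/((20 + 66) + 145) = (343 + sqrt(5))/(86 + 145) = (343 + sqrt(5))/231 = (343 + sqrt(5))*(1/231) = 49/33 + sqrt(5)/231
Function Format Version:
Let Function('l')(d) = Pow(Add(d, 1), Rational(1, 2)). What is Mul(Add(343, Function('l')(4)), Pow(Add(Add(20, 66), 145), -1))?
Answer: Add(Rational(49, 33), Mul(Rational(1, 231), Pow(5, Rational(1, 2)))) ≈ 1.4945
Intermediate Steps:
Function('l')(d) = Pow(Add(1, d), Rational(1, 2))
Mul(Add(343, Function('l')(4)), Pow(Add(Add(20, 66), 145), -1)) = Mul(Add(343, Pow(Add(1, 4), Rational(1, 2))), Pow(Add(Add(20, 66), 145), -1)) = Mul(Add(343, Pow(5, Rational(1, 2))), Pow(Add(86, 145), -1)) = Mul(Add(343, Pow(5, Rational(1, 2))), Pow(231, -1)) = Mul(Add(343, Pow(5, Rational(1, 2))), Rational(1, 231)) = Add(Rational(49, 33), Mul(Rational(1, 231), Pow(5, Rational(1, 2))))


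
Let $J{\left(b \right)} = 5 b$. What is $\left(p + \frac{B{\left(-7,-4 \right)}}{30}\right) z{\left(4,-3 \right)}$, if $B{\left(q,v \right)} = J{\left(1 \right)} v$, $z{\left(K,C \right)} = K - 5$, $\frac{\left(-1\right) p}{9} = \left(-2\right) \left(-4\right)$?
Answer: $\frac{218}{3} \approx 72.667$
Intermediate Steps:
$p = -72$ ($p = - 9 \left(\left(-2\right) \left(-4\right)\right) = \left(-9\right) 8 = -72$)
$z{\left(K,C \right)} = -5 + K$ ($z{\left(K,C \right)} = K - 5 = -5 + K$)
$B{\left(q,v \right)} = 5 v$ ($B{\left(q,v \right)} = 5 \cdot 1 v = 5 v$)
$\left(p + \frac{B{\left(-7,-4 \right)}}{30}\right) z{\left(4,-3 \right)} = \left(-72 + \frac{5 \left(-4\right)}{30}\right) \left(-5 + 4\right) = \left(-72 - \frac{2}{3}\right) \left(-1\right) = \left(- \frac{218}{3}\right) \left(-1\right) = \frac{218}{3}$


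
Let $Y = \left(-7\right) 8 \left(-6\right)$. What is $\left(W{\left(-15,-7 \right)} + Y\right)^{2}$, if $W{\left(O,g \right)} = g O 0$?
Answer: $112896$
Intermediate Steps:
$W{\left(O,g \right)} = 0$ ($W{\left(O,g \right)} = O g 0 = 0$)
$Y = 336$ ($Y = \left(-56\right) \left(-6\right) = 336$)
$\left(W{\left(-15,-7 \right)} + Y\right)^{2} = \left(0 + 336\right)^{2} = 336^{2} = 112896$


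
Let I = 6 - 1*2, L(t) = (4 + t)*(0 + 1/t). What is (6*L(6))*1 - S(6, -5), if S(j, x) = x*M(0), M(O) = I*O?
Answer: 10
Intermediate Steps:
L(t) = (4 + t)/t
I = 4 (I = 6 - 2 = 4)
M(O) = 4*O
S(j, x) = 0 (S(j, x) = x*(4*0) = x*0 = 0)
(6*L(6))*1 - S(6, -5) = (6*((4 + 6)/6))*1 - 1*0 = (6*((1/6)*10))*1 + 0 = (6*(5/3))*1 + 0 = 10*1 + 0 = 10 + 0 = 10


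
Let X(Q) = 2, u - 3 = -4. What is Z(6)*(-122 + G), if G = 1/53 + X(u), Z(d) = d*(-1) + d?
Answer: 0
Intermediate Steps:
u = -1 (u = 3 - 4 = -1)
Z(d) = 0 (Z(d) = -d + d = 0)
G = 107/53 (G = 1/53 + 2 = 107/53 ≈ 2.0189)
Z(6)*(-122 + G) = 0*(-122 + 107/53) = 0*(-6359/53) = 0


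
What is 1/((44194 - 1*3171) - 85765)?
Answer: -1/44742 ≈ -2.2350e-5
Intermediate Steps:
1/((44194 - 1*3171) - 85765) = 1/((44194 - 3171) - 85765) = 1/(41023 - 85765) = 1/(-44742) = -1/44742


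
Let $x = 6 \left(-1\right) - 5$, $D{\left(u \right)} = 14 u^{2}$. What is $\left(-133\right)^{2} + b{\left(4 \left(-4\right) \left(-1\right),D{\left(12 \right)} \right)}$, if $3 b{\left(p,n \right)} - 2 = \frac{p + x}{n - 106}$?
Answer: $\frac{6757453}{382} \approx 17690.0$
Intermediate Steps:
$x = -11$ ($x = -6 - 5 = -11$)
$b{\left(p,n \right)} = \frac{2}{3} + \frac{-11 + p}{3 \left(-106 + n\right)}$ ($b{\left(p,n \right)} = \frac{2}{3} + \frac{\left(p - 11\right) \frac{1}{n - 106}}{3} = \frac{2}{3} + \frac{\left(-11 + p\right) \frac{1}{-106 + n}}{3} = \frac{2}{3} + \frac{\frac{1}{-106 + n} \left(-11 + p\right)}{3} = \frac{2}{3} + \frac{-11 + p}{3 \left(-106 + n\right)}$)
$\left(-133\right)^{2} + b{\left(4 \left(-4\right) \left(-1\right),D{\left(12 \right)} \right)} = \left(-133\right)^{2} + \frac{-223 + 4 \left(-4\right) \left(-1\right) + 2 \cdot 14 \cdot 12^{2}}{3 \left(-106 + 14 \cdot 12^{2}\right)} = 17689 + \frac{-223 - -16 + 2 \cdot 14 \cdot 144}{3 \left(-106 + 14 \cdot 144\right)} = 17689 + \frac{-223 + 16 + 2 \cdot 2016}{3 \left(-106 + 2016\right)} = 17689 + \frac{-223 + 16 + 4032}{3 \cdot 1910} = 17689 + \frac{1}{3} \cdot \frac{1}{1910} \cdot 3825 = 17689 + \frac{255}{382} = \frac{6757453}{382}$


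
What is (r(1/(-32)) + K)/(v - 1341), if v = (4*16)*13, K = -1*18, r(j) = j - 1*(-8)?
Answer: 321/16288 ≈ 0.019708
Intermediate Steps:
r(j) = 8 + j (r(j) = j + 8 = 8 + j)
K = -18
v = 832 (v = 64*13 = 832)
(r(1/(-32)) + K)/(v - 1341) = ((8 + 1/(-32)) - 18)/(832 - 1341) = ((8 - 1/32) - 18)/(-509) = (255/32 - 18)*(-1/509) = -321/32*(-1/509) = 321/16288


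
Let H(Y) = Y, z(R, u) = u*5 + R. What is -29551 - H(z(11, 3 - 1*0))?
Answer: -29577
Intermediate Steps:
z(R, u) = R + 5*u (z(R, u) = 5*u + R = R + 5*u)
-29551 - H(z(11, 3 - 1*0)) = -29551 - (11 + 5*(3 - 1*0)) = -29551 - (11 + 5*(3 + 0)) = -29551 - (11 + 5*3) = -29551 - (11 + 15) = -29551 - 1*26 = -29551 - 26 = -29577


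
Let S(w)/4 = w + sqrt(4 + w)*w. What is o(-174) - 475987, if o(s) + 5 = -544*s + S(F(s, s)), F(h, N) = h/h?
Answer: -381332 + 4*sqrt(5) ≈ -3.8132e+5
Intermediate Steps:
F(h, N) = 1
S(w) = 4*w + 4*w*sqrt(4 + w) (S(w) = 4*(w + sqrt(4 + w)*w) = 4*(w + w*sqrt(4 + w)) = 4*w + 4*w*sqrt(4 + w))
o(s) = -1 - 544*s + 4*sqrt(5) (o(s) = -5 + (-544*s + 4*1*(1 + sqrt(4 + 1))) = -5 + (-544*s + 4*1*(1 + sqrt(5))) = -5 + (-544*s + (4 + 4*sqrt(5))) = -5 + (4 - 544*s + 4*sqrt(5)) = -1 - 544*s + 4*sqrt(5))
o(-174) - 475987 = (-1 - 544*(-174) + 4*sqrt(5)) - 475987 = (-1 + 94656 + 4*sqrt(5)) - 475987 = (94655 + 4*sqrt(5)) - 475987 = -381332 + 4*sqrt(5)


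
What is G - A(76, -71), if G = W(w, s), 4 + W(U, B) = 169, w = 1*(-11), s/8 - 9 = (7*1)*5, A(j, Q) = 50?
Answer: 115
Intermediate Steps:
s = 352 (s = 72 + 8*((7*1)*5) = 72 + 8*(7*5) = 72 + 8*35 = 72 + 280 = 352)
w = -11
W(U, B) = 165 (W(U, B) = -4 + 169 = 165)
G = 165
G - A(76, -71) = 165 - 1*50 = 165 - 50 = 115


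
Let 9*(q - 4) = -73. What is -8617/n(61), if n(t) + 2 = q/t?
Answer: 4730733/1135 ≈ 4168.0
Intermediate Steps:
q = -37/9 (q = 4 + (⅑)*(-73) = 4 - 73/9 = -37/9 ≈ -4.1111)
n(t) = -2 - 37/(9*t)
-8617/n(61) = -8617/(-2 - 37/9/61) = -8617/(-2 - 37/9*1/61) = -8617/(-2 - 37/549) = -8617/(-1135/549) = -8617*(-549/1135) = 4730733/1135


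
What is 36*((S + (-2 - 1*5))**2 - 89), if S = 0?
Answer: -1440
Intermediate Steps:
36*((S + (-2 - 1*5))**2 - 89) = 36*((0 + (-2 - 1*5))**2 - 89) = 36*((0 + (-2 - 5))**2 - 89) = 36*((0 - 7)**2 - 89) = 36*((-7)**2 - 89) = 36*(49 - 89) = 36*(-40) = -1440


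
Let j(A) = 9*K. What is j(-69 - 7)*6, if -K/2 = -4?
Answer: 432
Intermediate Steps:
K = 8 (K = -2*(-4) = 8)
j(A) = 72 (j(A) = 9*8 = 72)
j(-69 - 7)*6 = 72*6 = 432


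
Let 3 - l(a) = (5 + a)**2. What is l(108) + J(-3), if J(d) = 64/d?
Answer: -38362/3 ≈ -12787.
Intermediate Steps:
l(a) = 3 - (5 + a)**2
l(108) + J(-3) = (3 - (5 + 108)**2) + 64/(-3) = (3 - 1*113**2) + 64*(-1/3) = (3 - 1*12769) - 64/3 = (3 - 12769) - 64/3 = -12766 - 64/3 = -38362/3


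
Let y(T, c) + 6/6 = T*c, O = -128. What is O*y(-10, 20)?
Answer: 25728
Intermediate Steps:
y(T, c) = -1 + T*c
O*y(-10, 20) = -128*(-1 - 10*20) = -128*(-1 - 200) = -128*(-201) = 25728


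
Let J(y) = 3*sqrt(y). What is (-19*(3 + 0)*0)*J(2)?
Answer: 0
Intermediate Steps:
(-19*(3 + 0)*0)*J(2) = (-19*(3 + 0)*0)*(3*sqrt(2)) = (-57*0)*(3*sqrt(2)) = (-19*0)*(3*sqrt(2)) = 0*(3*sqrt(2)) = 0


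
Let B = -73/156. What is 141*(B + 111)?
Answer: 810421/52 ≈ 15585.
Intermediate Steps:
B = -73/156 (B = -73*1/156 = -73/156 ≈ -0.46795)
141*(B + 111) = 141*(-73/156 + 111) = 141*(17243/156) = 810421/52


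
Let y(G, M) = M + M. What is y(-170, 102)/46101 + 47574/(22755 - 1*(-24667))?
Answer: 367147177/364366937 ≈ 1.0076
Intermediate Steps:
y(G, M) = 2*M
y(-170, 102)/46101 + 47574/(22755 - 1*(-24667)) = (2*102)/46101 + 47574/(22755 - 1*(-24667)) = 204*(1/46101) + 47574/(22755 + 24667) = 68/15367 + 47574/47422 = 68/15367 + 47574*(1/47422) = 68/15367 + 23787/23711 = 367147177/364366937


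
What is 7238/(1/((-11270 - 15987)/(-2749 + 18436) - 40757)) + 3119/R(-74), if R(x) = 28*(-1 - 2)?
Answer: -18511399142725/62748 ≈ -2.9501e+8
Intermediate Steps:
R(x) = -84 (R(x) = 28*(-3) = -84)
7238/(1/((-11270 - 15987)/(-2749 + 18436) - 40757)) + 3119/R(-74) = 7238/(1/((-11270 - 15987)/(-2749 + 18436) - 40757)) + 3119/(-84) = 7238/(1/(-27257/15687 - 40757)) + 3119*(-1/84) = 7238/(1/(-27257*1/15687 - 40757)) - 3119/84 = 7238/(1/(-27257/15687 - 40757)) - 3119/84 = 7238/(1/(-639382316/15687)) - 3119/84 = 7238/(-15687/639382316) - 3119/84 = 7238*(-639382316/15687) - 3119/84 = -661121314744/2241 - 3119/84 = -18511399142725/62748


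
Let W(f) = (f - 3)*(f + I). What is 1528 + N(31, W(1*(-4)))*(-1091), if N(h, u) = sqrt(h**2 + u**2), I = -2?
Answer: 1528 - 5455*sqrt(109) ≈ -55424.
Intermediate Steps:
W(f) = (-3 + f)*(-2 + f) (W(f) = (f - 3)*(f - 2) = (-3 + f)*(-2 + f))
1528 + N(31, W(1*(-4)))*(-1091) = 1528 + sqrt(31**2 + (6 + (1*(-4))**2 - 5*(-4))**2)*(-1091) = 1528 + sqrt(961 + (6 + (-4)**2 - 5*(-4))**2)*(-1091) = 1528 + sqrt(961 + (6 + 16 + 20)**2)*(-1091) = 1528 + sqrt(961 + 42**2)*(-1091) = 1528 + sqrt(961 + 1764)*(-1091) = 1528 + sqrt(2725)*(-1091) = 1528 + (5*sqrt(109))*(-1091) = 1528 - 5455*sqrt(109)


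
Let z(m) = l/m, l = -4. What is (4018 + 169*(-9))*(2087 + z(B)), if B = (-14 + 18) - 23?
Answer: 99023529/19 ≈ 5.2118e+6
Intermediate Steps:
B = -19 (B = 4 - 23 = -19)
z(m) = -4/m
(4018 + 169*(-9))*(2087 + z(B)) = (4018 + 169*(-9))*(2087 - 4/(-19)) = (4018 - 1521)*(2087 - 4*(-1/19)) = 2497*(2087 + 4/19) = 2497*(39657/19) = 99023529/19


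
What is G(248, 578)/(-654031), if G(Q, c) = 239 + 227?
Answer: -2/2807 ≈ -0.00071250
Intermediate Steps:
G(Q, c) = 466
G(248, 578)/(-654031) = 466/(-654031) = 466*(-1/654031) = -2/2807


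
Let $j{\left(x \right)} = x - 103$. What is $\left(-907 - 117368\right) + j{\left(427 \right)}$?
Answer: $-117951$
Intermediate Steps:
$j{\left(x \right)} = -103 + x$
$\left(-907 - 117368\right) + j{\left(427 \right)} = \left(-907 - 117368\right) + \left(-103 + 427\right) = \left(-907 - 117368\right) + 324 = -118275 + 324 = -117951$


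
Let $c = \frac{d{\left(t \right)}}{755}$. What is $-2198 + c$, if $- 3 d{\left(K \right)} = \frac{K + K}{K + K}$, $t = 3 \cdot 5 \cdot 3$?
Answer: $- \frac{4978471}{2265} \approx -2198.0$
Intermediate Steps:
$t = 45$ ($t = 15 \cdot 3 = 45$)
$d{\left(K \right)} = - \frac{1}{3}$ ($d{\left(K \right)} = - \frac{\left(K + K\right) \frac{1}{K + K}}{3} = - \frac{2 K \frac{1}{2 K}}{3} = \left(- \frac{1}{3}\right) 1 = - \frac{1}{3}$)
$c = - \frac{1}{2265}$ ($c = - \frac{1}{3 \cdot 755} = \left(- \frac{1}{3}\right) \frac{1}{755} = - \frac{1}{2265} \approx -0.0004415$)
$-2198 + c = -2198 - \frac{1}{2265} = - \frac{4978471}{2265}$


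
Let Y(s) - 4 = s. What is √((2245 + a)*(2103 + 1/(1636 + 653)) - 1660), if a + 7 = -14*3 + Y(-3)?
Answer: 2*√6049854786171/2289 ≈ 2149.1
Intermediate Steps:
Y(s) = 4 + s
a = -48 (a = -7 + (-14*3 + (4 - 3)) = -7 + (-42 + 1) = -7 - 41 = -48)
√((2245 + a)*(2103 + 1/(1636 + 653)) - 1660) = √((2245 - 48)*(2103 + 1/(1636 + 653)) - 1660) = √(2197*(2103 + 1/2289) - 1660) = √(2197*(4813768/2289) - 1660) = √(10575848296/2289 - 1660) = √(10572048556/2289) = 2*√6049854786171/2289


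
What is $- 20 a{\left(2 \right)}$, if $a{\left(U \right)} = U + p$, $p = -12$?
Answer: $200$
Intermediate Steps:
$a{\left(U \right)} = -12 + U$ ($a{\left(U \right)} = U - 12 = -12 + U$)
$- 20 a{\left(2 \right)} = - 20 \left(-12 + 2\right) = \left(-20\right) \left(-10\right) = 200$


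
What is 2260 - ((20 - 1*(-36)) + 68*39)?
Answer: -448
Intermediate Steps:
2260 - ((20 - 1*(-36)) + 68*39) = 2260 - ((20 + 36) + 2652) = 2260 - (56 + 2652) = 2260 - 1*2708 = 2260 - 2708 = -448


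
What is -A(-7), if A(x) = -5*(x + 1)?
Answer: -30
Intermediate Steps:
A(x) = -5 - 5*x (A(x) = -5*(1 + x) = -5 - 5*x)
-A(-7) = -(-5 - 5*(-7)) = -(-5 + 35) = -1*30 = -30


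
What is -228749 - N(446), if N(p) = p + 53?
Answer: -229248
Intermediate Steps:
N(p) = 53 + p
-228749 - N(446) = -228749 - (53 + 446) = -228749 - 1*499 = -228749 - 499 = -229248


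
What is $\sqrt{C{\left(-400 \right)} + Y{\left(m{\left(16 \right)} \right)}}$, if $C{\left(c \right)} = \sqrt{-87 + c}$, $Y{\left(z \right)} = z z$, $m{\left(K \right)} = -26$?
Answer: $\sqrt{676 + i \sqrt{487}} \approx 26.003 + 0.4243 i$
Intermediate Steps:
$Y{\left(z \right)} = z^{2}$
$\sqrt{C{\left(-400 \right)} + Y{\left(m{\left(16 \right)} \right)}} = \sqrt{\sqrt{-87 - 400} + \left(-26\right)^{2}} = \sqrt{\sqrt{-487} + 676} = \sqrt{i \sqrt{487} + 676} = \sqrt{676 + i \sqrt{487}}$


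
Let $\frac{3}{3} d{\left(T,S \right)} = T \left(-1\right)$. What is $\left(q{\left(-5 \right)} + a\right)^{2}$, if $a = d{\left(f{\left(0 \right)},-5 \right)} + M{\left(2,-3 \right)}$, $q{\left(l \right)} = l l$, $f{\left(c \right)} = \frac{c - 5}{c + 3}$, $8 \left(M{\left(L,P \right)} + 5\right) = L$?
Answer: $\frac{69169}{144} \approx 480.34$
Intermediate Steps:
$M{\left(L,P \right)} = -5 + \frac{L}{8}$
$f{\left(c \right)} = \frac{-5 + c}{3 + c}$
$q{\left(l \right)} = l^{2}$
$d{\left(T,S \right)} = - T$ ($d{\left(T,S \right)} = T \left(-1\right) = - T$)
$a = - \frac{37}{12}$ ($a = - \frac{-5 + 0}{3 + 0} + \left(-5 + \frac{1}{8} \cdot 2\right) = - \frac{-5}{3} + \left(-5 + \frac{1}{4}\right) = - \frac{-5}{3} - \frac{19}{4} = \left(-1\right) \left(- \frac{5}{3}\right) - \frac{19}{4} = \frac{5}{3} - \frac{19}{4} = - \frac{37}{12} \approx -3.0833$)
$\left(q{\left(-5 \right)} + a\right)^{2} = \left(\left(-5\right)^{2} - \frac{37}{12}\right)^{2} = \left(25 - \frac{37}{12}\right)^{2} = \left(\frac{263}{12}\right)^{2} = \frac{69169}{144}$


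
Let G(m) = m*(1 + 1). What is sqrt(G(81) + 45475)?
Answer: sqrt(45637) ≈ 213.63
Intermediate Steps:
G(m) = 2*m (G(m) = m*2 = 2*m)
sqrt(G(81) + 45475) = sqrt(2*81 + 45475) = sqrt(162 + 45475) = sqrt(45637)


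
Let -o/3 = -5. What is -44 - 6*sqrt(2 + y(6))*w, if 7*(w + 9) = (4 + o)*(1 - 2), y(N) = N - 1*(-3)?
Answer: -44 + 492*sqrt(11)/7 ≈ 189.11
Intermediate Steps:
o = 15 (o = -3*(-5) = 15)
y(N) = 3 + N (y(N) = N + 3 = 3 + N)
w = -82/7 (w = -9 + ((4 + 15)*(1 - 2))/7 = -9 + (19*(-1))/7 = -9 + (1/7)*(-19) = -9 - 19/7 = -82/7 ≈ -11.714)
-44 - 6*sqrt(2 + y(6))*w = -44 - 6*sqrt(2 + (3 + 6))*(-82)/7 = -44 - 6*sqrt(2 + 9)*(-82)/7 = -44 - 6*sqrt(11)*(-82)/7 = -44 - (-492)*sqrt(11)/7 = -44 + 492*sqrt(11)/7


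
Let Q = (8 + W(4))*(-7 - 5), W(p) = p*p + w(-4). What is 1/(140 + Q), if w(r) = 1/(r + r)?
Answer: -2/293 ≈ -0.0068259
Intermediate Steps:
w(r) = 1/(2*r)
W(p) = -⅛ + p² (W(p) = p*p + (½)/(-4) = p² + (½)*(-¼) = p² - ⅛ = -⅛ + p²)
Q = -573/2 (Q = (8 + (-⅛ + 4²))*(-7 - 5) = (8 + (-⅛ + 16))*(-12) = (8 + 127/8)*(-12) = (191/8)*(-12) = -573/2 ≈ -286.50)
1/(140 + Q) = 1/(140 - 573/2) = 1/(-293/2) = -2/293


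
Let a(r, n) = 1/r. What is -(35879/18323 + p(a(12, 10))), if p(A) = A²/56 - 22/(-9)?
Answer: -216843185/49252224 ≈ -4.4027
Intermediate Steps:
p(A) = 22/9 + A²/56 (p(A) = A²*(1/56) - 22*(-⅑) = A²/56 + 22/9 = 22/9 + A²/56)
-(35879/18323 + p(a(12, 10))) = -(35879/18323 + (22/9 + (1/12)²/56)) = -(35879*(1/18323) + (22/9 + (1/12)²/56)) = -(35879/18323 + (22/9 + (1/56)*(1/144))) = -(35879/18323 + (22/9 + 1/8064)) = -(35879/18323 + 6571/2688) = -1*216843185/49252224 = -216843185/49252224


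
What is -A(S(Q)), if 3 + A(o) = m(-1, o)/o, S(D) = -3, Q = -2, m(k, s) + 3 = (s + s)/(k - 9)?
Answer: 11/5 ≈ 2.2000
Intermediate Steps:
m(k, s) = -3 + 2*s/(-9 + k) (m(k, s) = -3 + (s + s)/(k - 9) = -3 + (2*s)/(-9 + k) = -3 + 2*s/(-9 + k))
A(o) = -3 + (-3 - o/5)/o (A(o) = -3 + ((27 - 3*(-1) + 2*o)/(-9 - 1))/o = -3 + ((27 + 3 + 2*o)/(-10))/o = -3 + (-(30 + 2*o)/10)/o = -3 + (-3 - o/5)/o)
-A(S(Q)) = -(-16/5 - 3/(-3)) = -(-16/5 - 3*(-1/3)) = -(-16/5 + 1) = -1*(-11/5) = 11/5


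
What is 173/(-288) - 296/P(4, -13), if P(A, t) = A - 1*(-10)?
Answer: -43835/2016 ≈ -21.744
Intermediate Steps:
P(A, t) = 10 + A (P(A, t) = A + 10 = 10 + A)
173/(-288) - 296/P(4, -13) = 173/(-288) - 296/(10 + 4) = 173*(-1/288) - 296/14 = -173/288 - 296*1/14 = -173/288 - 148/7 = -43835/2016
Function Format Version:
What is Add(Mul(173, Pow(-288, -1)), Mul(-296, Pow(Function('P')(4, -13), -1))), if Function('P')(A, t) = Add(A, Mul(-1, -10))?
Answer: Rational(-43835, 2016) ≈ -21.744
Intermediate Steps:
Function('P')(A, t) = Add(10, A) (Function('P')(A, t) = Add(A, 10) = Add(10, A))
Add(Mul(173, Pow(-288, -1)), Mul(-296, Pow(Function('P')(4, -13), -1))) = Add(Mul(173, Pow(-288, -1)), Mul(-296, Pow(Add(10, 4), -1))) = Add(Mul(173, Rational(-1, 288)), Mul(-296, Pow(14, -1))) = Add(Rational(-173, 288), Mul(-296, Rational(1, 14))) = Add(Rational(-173, 288), Rational(-148, 7)) = Rational(-43835, 2016)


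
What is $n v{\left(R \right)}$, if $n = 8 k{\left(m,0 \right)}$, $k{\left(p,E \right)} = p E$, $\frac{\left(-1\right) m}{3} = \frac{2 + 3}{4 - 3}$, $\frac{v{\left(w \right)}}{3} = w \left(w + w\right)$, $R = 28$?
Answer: $0$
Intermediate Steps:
$v{\left(w \right)} = 6 w^{2}$ ($v{\left(w \right)} = 3 w \left(w + w\right) = 3 w 2 w = 3 \cdot 2 w^{2} = 6 w^{2}$)
$m = -15$ ($m = - 3 \frac{2 + 3}{4 - 3} = - 3 \cdot \frac{5}{1} = - 3 \cdot 5 \cdot 1 = \left(-3\right) 5 = -15$)
$k{\left(p,E \right)} = E p$
$n = 0$ ($n = 8 \cdot 0 \left(-15\right) = 8 \cdot 0 = 0$)
$n v{\left(R \right)} = 0 \cdot 6 \cdot 28^{2} = 0 \cdot 6 \cdot 784 = 0 \cdot 4704 = 0$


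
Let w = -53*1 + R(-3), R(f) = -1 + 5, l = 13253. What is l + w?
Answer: 13204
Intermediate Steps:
R(f) = 4
w = -49 (w = -53*1 + 4 = -53 + 4 = -49)
l + w = 13253 - 49 = 13204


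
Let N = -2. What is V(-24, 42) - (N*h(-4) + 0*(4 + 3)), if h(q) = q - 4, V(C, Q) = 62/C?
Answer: -223/12 ≈ -18.583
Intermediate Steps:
h(q) = -4 + q
V(-24, 42) - (N*h(-4) + 0*(4 + 3)) = 62/(-24) - (-2*(-4 - 4) + 0*(4 + 3)) = 62*(-1/24) - (-2*(-8) + 0*7) = -31/12 - (16 + 0) = -31/12 - 1*16 = -31/12 - 16 = -223/12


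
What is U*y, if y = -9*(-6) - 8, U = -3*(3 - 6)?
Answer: 414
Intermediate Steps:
U = 9 (U = -3*(-3) = 9)
y = 46 (y = 54 - 8 = 46)
U*y = 9*46 = 414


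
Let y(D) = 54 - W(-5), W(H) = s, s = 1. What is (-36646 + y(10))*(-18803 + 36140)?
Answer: -634412841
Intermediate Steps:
W(H) = 1
y(D) = 53 (y(D) = 54 - 1*1 = 54 - 1 = 53)
(-36646 + y(10))*(-18803 + 36140) = (-36646 + 53)*(-18803 + 36140) = -36593*17337 = -634412841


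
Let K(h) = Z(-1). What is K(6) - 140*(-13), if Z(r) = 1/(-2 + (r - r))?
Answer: 3639/2 ≈ 1819.5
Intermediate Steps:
Z(r) = -½ (Z(r) = 1/(-2 + 0) = 1/(-2) = -½)
K(h) = -½
K(6) - 140*(-13) = -½ - 140*(-13) = -½ + 1820 = 3639/2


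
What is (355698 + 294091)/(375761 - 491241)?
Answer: -649789/115480 ≈ -5.6269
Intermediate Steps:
(355698 + 294091)/(375761 - 491241) = 649789/(-115480) = 649789*(-1/115480) = -649789/115480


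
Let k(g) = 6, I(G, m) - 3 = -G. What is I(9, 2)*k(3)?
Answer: -36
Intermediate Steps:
I(G, m) = 3 - G
I(9, 2)*k(3) = (3 - 1*9)*6 = (3 - 9)*6 = -6*6 = -36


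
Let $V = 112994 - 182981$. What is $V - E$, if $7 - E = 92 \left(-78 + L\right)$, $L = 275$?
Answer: $-51870$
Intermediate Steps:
$V = -69987$ ($V = 112994 - 182981 = -69987$)
$E = -18117$ ($E = 7 - 92 \left(-78 + 275\right) = 7 - 92 \cdot 197 = 7 - 18124 = -18117$)
$V - E = -69987 - -18117 = -69987 + 18117 = -51870$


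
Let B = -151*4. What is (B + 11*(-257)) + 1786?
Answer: -1645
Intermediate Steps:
B = -604
(B + 11*(-257)) + 1786 = (-604 + 11*(-257)) + 1786 = (-604 - 2827) + 1786 = -3431 + 1786 = -1645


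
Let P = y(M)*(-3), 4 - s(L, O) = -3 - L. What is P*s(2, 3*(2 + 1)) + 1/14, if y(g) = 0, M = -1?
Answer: 1/14 ≈ 0.071429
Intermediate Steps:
s(L, O) = 7 + L (s(L, O) = 4 - (-3 - L) = 4 + (3 + L) = 7 + L)
P = 0 (P = 0*(-3) = 0)
P*s(2, 3*(2 + 1)) + 1/14 = 0*(7 + 2) + 1/14 = 0*9 + 1/14 = 0 + 1/14 = 1/14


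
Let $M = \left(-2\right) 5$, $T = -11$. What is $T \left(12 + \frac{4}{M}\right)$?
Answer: $- \frac{638}{5} \approx -127.6$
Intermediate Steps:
$M = -10$
$T \left(12 + \frac{4}{M}\right) = - 11 \left(12 + \frac{4}{-10}\right) = - 11 \left(12 + 4 \left(- \frac{1}{10}\right)\right) = - 11 \left(12 - \frac{2}{5}\right) = \left(-11\right) \frac{58}{5} = - \frac{638}{5}$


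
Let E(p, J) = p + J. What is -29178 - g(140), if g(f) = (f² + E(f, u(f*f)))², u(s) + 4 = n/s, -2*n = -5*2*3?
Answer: -5985810617624329/15366400 ≈ -3.8954e+8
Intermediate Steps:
n = 15 (n = -(-5*2)*3/2 = -(-5)*3 = -½*(-30) = 15)
u(s) = -4 + 15/s
E(p, J) = J + p
g(f) = (-4 + f + f² + 15/f²)² (g(f) = (f² + ((-4 + 15/((f*f))) + f))² = (f² + ((-4 + 15/(f²)) + f))² = (f² + ((-4 + 15/f²) + f))² = (f² + (-4 + f + 15/f²))² = (-4 + f + f² + 15/f²)²)
-29178 - g(140) = -29178 - (15 + 140²*(-4 + 140 + 140²))²/140⁴ = -29178 - (15 + 19600*(-4 + 140 + 19600))²/384160000 = -29178 - (15 + 19600*19736)²/384160000 = -29178 - (15 + 386825600)²/384160000 = -29178 - 386825615²/384160000 = -29178 - 149634056420128225/384160000 = -29178 - 1*5985362256805129/15366400 = -29178 - 5985362256805129/15366400 = -5985810617624329/15366400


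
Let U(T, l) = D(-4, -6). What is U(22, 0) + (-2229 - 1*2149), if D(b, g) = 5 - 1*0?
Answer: -4373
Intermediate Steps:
D(b, g) = 5 (D(b, g) = 5 + 0 = 5)
U(T, l) = 5
U(22, 0) + (-2229 - 1*2149) = 5 + (-2229 - 1*2149) = 5 + (-2229 - 2149) = 5 - 4378 = -4373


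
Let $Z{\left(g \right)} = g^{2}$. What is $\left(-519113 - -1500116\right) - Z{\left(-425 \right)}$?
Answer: $800378$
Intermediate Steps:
$\left(-519113 - -1500116\right) - Z{\left(-425 \right)} = \left(-519113 - -1500116\right) - \left(-425\right)^{2} = \left(-519113 + 1500116\right) - 180625 = 981003 - 180625 = 800378$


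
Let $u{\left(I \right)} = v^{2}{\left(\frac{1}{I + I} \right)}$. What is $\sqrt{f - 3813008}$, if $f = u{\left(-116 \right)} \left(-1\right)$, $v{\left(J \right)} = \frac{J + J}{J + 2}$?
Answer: $\frac{2 i \sqrt{204347677989}}{463} \approx 1952.7 i$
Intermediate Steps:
$v{\left(J \right)} = \frac{2 J}{2 + J}$
$u{\left(I \right)} = \frac{1}{I^{2} \left(2 + \frac{1}{2 I}\right)^{2}}$ ($u{\left(I \right)} = \left(\frac{2}{\left(I + I\right) \left(2 + \frac{1}{I + I}\right)}\right)^{2} = \left(\frac{2}{2 I \left(2 + \frac{1}{2 I}\right)}\right)^{2} = \left(\frac{2 \frac{1}{2 I}}{2 + \frac{1}{2 I}}\right)^{2} = \left(\frac{1}{I \left(2 + \frac{1}{2 I}\right)}\right)^{2} = \frac{1}{I^{2} \left(2 + \frac{1}{2 I}\right)^{2}}$)
$f = - \frac{4}{214369}$ ($f = \frac{4}{\left(1 + 4 \left(-116\right)\right)^{2}} \left(-1\right) = \frac{4}{\left(1 - 464\right)^{2}} \left(-1\right) = \frac{4}{214369} \left(-1\right) = - \frac{4}{214369} \approx -1.8659 \cdot 10^{-5}$)
$\sqrt{f - 3813008} = \sqrt{- \frac{4}{214369} - 3813008} = \sqrt{- \frac{817390711956}{214369}} = \frac{2 i \sqrt{204347677989}}{463}$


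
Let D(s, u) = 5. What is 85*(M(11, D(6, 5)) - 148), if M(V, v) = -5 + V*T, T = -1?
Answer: -13940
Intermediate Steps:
M(V, v) = -5 - V (M(V, v) = -5 + V*(-1) = -5 - V)
85*(M(11, D(6, 5)) - 148) = 85*((-5 - 1*11) - 148) = 85*((-5 - 11) - 148) = 85*(-16 - 148) = 85*(-164) = -13940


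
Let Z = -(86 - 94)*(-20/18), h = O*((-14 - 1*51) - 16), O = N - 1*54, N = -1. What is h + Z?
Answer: 40015/9 ≈ 4446.1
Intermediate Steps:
O = -55 (O = -1 - 1*54 = -1 - 54 = -55)
h = 4455 (h = -55*((-14 - 1*51) - 16) = -55*((-14 - 51) - 16) = -55*(-65 - 16) = -55*(-81) = 4455)
Z = -80/9 (Z = -(-8)*(-20*1/18) = -(-8)*(-10)/9 = -1*80/9 = -80/9 ≈ -8.8889)
h + Z = 4455 - 80/9 = 40015/9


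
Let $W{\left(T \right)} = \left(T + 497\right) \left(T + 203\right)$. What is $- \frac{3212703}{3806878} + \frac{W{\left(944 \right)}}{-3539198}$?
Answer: $- \frac{119341234975}{91035777053} \approx -1.3109$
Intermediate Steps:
$W{\left(T \right)} = \left(203 + T\right) \left(497 + T\right)$ ($W{\left(T \right)} = \left(497 + T\right) \left(203 + T\right) = \left(203 + T\right) \left(497 + T\right)$)
$- \frac{3212703}{3806878} + \frac{W{\left(944 \right)}}{-3539198} = - \frac{3212703}{3806878} + \frac{100891 + 944^{2} + 700 \cdot 944}{-3539198} = \left(-3212703\right) \frac{1}{3806878} + \left(100891 + 891136 + 660800\right) \left(- \frac{1}{3539198}\right) = - \frac{3212703}{3806878} + 1652827 \left(- \frac{1}{3539198}\right) = - \frac{3212703}{3806878} - \frac{44671}{95654} = - \frac{119341234975}{91035777053}$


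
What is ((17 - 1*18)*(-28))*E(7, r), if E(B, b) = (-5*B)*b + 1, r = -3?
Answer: 2968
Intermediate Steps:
E(B, b) = 1 - 5*B*b (E(B, b) = -5*B*b + 1 = 1 - 5*B*b)
((17 - 1*18)*(-28))*E(7, r) = ((17 - 1*18)*(-28))*(1 - 5*7*(-3)) = ((17 - 18)*(-28))*(1 + 105) = -1*(-28)*106 = 28*106 = 2968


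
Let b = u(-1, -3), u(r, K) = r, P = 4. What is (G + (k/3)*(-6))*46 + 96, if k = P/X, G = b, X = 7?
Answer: -18/7 ≈ -2.5714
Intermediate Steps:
b = -1
G = -1
k = 4/7 ≈ 0.57143
(G + (k/3)*(-6))*46 + 96 = (-1 + ((4/7)/3)*(-6))*46 + 96 = (-1 + ((4/7)*(1/3))*(-6))*46 + 96 = (-1 + (4/21)*(-6))*46 + 96 = (-1 - 8/7)*46 + 96 = -15/7*46 + 96 = -690/7 + 96 = -18/7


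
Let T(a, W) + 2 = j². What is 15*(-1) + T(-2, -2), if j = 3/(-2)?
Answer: -59/4 ≈ -14.750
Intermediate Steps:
j = -3/2 (j = 3*(-½) = -3/2 ≈ -1.5000)
T(a, W) = ¼ (T(a, W) = -2 + (-3/2)² = -2 + 9/4 = ¼)
15*(-1) + T(-2, -2) = 15*(-1) + ¼ = -15 + ¼ = -59/4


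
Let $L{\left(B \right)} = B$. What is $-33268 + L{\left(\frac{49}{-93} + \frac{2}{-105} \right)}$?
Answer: $- \frac{108289117}{3255} \approx -33269.0$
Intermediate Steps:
$-33268 + L{\left(\frac{49}{-93} + \frac{2}{-105} \right)} = -33268 + \left(\frac{49}{-93} + \frac{2}{-105}\right) = -33268 + \left(49 \left(- \frac{1}{93}\right) + 2 \left(- \frac{1}{105}\right)\right) = -33268 - \frac{1777}{3255} = - \frac{108289117}{3255}$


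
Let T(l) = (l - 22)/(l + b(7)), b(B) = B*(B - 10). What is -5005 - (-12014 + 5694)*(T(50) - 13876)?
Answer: -2543161465/29 ≈ -8.7695e+7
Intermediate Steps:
b(B) = B*(-10 + B)
T(l) = (-22 + l)/(-21 + l) (T(l) = (l - 22)/(l + 7*(-10 + 7)) = (-22 + l)/(l + 7*(-3)) = (-22 + l)/(l - 21) = (-22 + l)/(-21 + l))
-5005 - (-12014 + 5694)*(T(50) - 13876) = -5005 - (-12014 + 5694)*((-22 + 50)/(-21 + 50) - 13876) = -5005 - (-6320)*(28/29 - 13876) = -5005 - (-6320)*(-402376)/29 = -5005 - 1*2543016320/29 = -5005 - 2543016320/29 = -2543161465/29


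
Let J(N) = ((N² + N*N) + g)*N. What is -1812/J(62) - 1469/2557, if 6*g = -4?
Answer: -528585172/914027777 ≈ -0.57830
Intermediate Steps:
g = -⅔ (g = (⅙)*(-4) = -⅔ ≈ -0.66667)
J(N) = N*(-⅔ + 2*N²) (J(N) = ((N² + N*N) - ⅔)*N = ((N² + N²) - ⅔)*N = (2*N² - ⅔)*N = (-⅔ + 2*N²)*N = N*(-⅔ + 2*N²))
-1812/J(62) - 1469/2557 = -1812*1/(124*(-⅓ + 62²)) - 1469/2557 = -1812*1/(124*(-⅓ + 3844)) - 1469*1/2557 = -1812/(2*62*(11531/3)) - 1469/2557 = -1812/1429844/3 - 1469/2557 = -1812*3/1429844 - 1469/2557 = -1359/357461 - 1469/2557 = -528585172/914027777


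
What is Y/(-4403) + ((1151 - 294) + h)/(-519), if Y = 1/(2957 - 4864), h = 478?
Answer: -3736451672/1452598133 ≈ -2.5723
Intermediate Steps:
Y = -1/1907 (Y = 1/(-1907) = -1/1907 ≈ -0.00052438)
Y/(-4403) + ((1151 - 294) + h)/(-519) = -1/1907/(-4403) + ((1151 - 294) + 478)/(-519) = -1/1907*(-1/4403) + (857 + 478)*(-1/519) = 1/8396521 + 1335*(-1/519) = 1/8396521 - 445/173 = -3736451672/1452598133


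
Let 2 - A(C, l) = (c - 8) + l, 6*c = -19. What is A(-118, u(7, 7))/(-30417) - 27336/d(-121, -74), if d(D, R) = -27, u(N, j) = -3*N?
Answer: 61590977/60834 ≈ 1012.4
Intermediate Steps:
c = -19/6 (c = (⅙)*(-19) = -19/6 ≈ -3.1667)
A(C, l) = 79/6 - l (A(C, l) = 2 - ((-19/6 - 8) + l) = 2 - (-67/6 + l) = 2 + (67/6 - l) = 79/6 - l)
A(-118, u(7, 7))/(-30417) - 27336/d(-121, -74) = (79/6 - (-3)*7)/(-30417) - 27336/(-27) = (79/6 - 1*(-21))*(-1/30417) - 27336*(-1/27) = (79/6 + 21)*(-1/30417) + 9112/9 = (205/6)*(-1/30417) + 9112/9 = -205/182502 + 9112/9 = 61590977/60834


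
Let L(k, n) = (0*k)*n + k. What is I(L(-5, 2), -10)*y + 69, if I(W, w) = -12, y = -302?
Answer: 3693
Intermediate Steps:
L(k, n) = k (L(k, n) = 0*n + k = 0 + k = k)
I(L(-5, 2), -10)*y + 69 = -12*(-302) + 69 = 3624 + 69 = 3693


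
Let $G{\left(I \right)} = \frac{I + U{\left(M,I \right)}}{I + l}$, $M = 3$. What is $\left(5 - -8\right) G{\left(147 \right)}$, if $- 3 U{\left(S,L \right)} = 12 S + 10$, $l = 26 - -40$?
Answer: $\frac{5135}{639} \approx 8.036$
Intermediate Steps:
$l = 66$ ($l = 26 + 40 = 66$)
$U{\left(S,L \right)} = - \frac{10}{3} - 4 S$ ($U{\left(S,L \right)} = - \frac{12 S + 10}{3} = - \frac{10 + 12 S}{3} = - \frac{10}{3} - 4 S$)
$G{\left(I \right)} = \frac{- \frac{46}{3} + I}{66 + I}$ ($G{\left(I \right)} = \frac{I - \frac{46}{3}}{I + 66} = \frac{I - \frac{46}{3}}{66 + I} = \frac{- \frac{46}{3} + I}{66 + I}$)
$\left(5 - -8\right) G{\left(147 \right)} = \left(5 - -8\right) \frac{- \frac{46}{3} + 147}{66 + 147} = \left(5 + 8\right) \frac{1}{213} \cdot \frac{395}{3} = 13 \cdot \frac{1}{213} \cdot \frac{395}{3} = 13 \cdot \frac{395}{639} = \frac{5135}{639}$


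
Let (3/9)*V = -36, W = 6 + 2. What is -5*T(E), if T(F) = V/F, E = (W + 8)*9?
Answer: 15/4 ≈ 3.7500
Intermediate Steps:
W = 8
E = 144 (E = (8 + 8)*9 = 16*9 = 144)
V = -108 (V = 3*(-36) = -108)
T(F) = -108/F
-5*T(E) = -(-540)/144 = -5*(-¾) = 15/4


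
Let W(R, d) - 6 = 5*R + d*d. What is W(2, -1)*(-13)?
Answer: -221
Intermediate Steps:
W(R, d) = 6 + d² + 5*R (W(R, d) = 6 + (5*R + d*d) = 6 + (5*R + d²) = 6 + (d² + 5*R) = 6 + d² + 5*R)
W(2, -1)*(-13) = (6 + (-1)² + 5*2)*(-13) = (6 + 1 + 10)*(-13) = 17*(-13) = -221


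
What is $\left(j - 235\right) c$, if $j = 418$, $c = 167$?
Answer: $30561$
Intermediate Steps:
$\left(j - 235\right) c = \left(418 - 235\right) 167 = 183 \cdot 167 = 30561$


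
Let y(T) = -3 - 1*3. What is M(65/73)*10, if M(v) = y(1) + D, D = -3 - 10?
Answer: -190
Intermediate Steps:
D = -13
y(T) = -6 (y(T) = -3 - 3 = -6)
M(v) = -19 (M(v) = -6 - 13 = -19)
M(65/73)*10 = -19*10 = -190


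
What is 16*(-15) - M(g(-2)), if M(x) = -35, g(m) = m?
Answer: -205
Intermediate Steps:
16*(-15) - M(g(-2)) = 16*(-15) - 1*(-35) = -240 + 35 = -205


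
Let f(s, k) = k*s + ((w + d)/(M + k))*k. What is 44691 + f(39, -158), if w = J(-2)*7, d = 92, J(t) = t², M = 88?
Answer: 271599/7 ≈ 38800.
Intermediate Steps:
w = 28 (w = (-2)²*7 = 4*7 = 28)
f(s, k) = k*s + 120*k/(88 + k) (f(s, k) = k*s + ((28 + 92)/(88 + k))*k = k*s + (120/(88 + k))*k = k*s + 120*k/(88 + k))
44691 + f(39, -158) = 44691 - 158*(120 + 88*39 - 158*39)/(88 - 158) = 44691 - 158*(120 + 3432 - 6162)/(-70) = 44691 - 158*(-1/70)*(-2610) = 44691 - 41238/7 = 271599/7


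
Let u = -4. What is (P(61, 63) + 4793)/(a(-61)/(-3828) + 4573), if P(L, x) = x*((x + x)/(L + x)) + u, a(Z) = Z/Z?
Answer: 575897718/542668733 ≈ 1.0612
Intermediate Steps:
a(Z) = 1
P(L, x) = -4 + 2*x²/(L + x) (P(L, x) = x*((x + x)/(L + x)) - 4 = x*((2*x)/(L + x)) - 4 = x*(2*x/(L + x)) - 4 = 2*x²/(L + x) - 4 = -4 + 2*x²/(L + x))
(P(61, 63) + 4793)/(a(-61)/(-3828) + 4573) = (2*(63² - 2*61 - 2*63)/(61 + 63) + 4793)/(1/(-3828) + 4573) = (2*(3969 - 122 - 126)/124 + 4793)/(1*(-1/3828) + 4573) = (2*(1/124)*3721 + 4793)/(-1/3828 + 4573) = (3721/62 + 4793)/(17505443/3828) = (300887/62)*(3828/17505443) = 575897718/542668733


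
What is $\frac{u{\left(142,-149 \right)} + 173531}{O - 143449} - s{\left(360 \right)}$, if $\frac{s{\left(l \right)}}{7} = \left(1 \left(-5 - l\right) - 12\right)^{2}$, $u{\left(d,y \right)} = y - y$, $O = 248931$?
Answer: $- \frac{104944184715}{105482} \approx -9.949 \cdot 10^{5}$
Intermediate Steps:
$u{\left(d,y \right)} = 0$
$s{\left(l \right)} = 7 \left(-17 - l\right)^{2}$ ($s{\left(l \right)} = 7 \left(1 \left(-5 - l\right) - 12\right)^{2} = 7 \left(\left(-5 - l\right) - 12\right)^{2} = 7 \left(-17 - l\right)^{2}$)
$\frac{u{\left(142,-149 \right)} + 173531}{O - 143449} - s{\left(360 \right)} = \frac{0 + 173531}{248931 - 143449} - 7 \left(17 + 360\right)^{2} = \frac{173531}{105482} - 7 \cdot 377^{2} = 173531 \cdot \frac{1}{105482} - 7 \cdot 142129 = \frac{173531}{105482} - 994903 = - \frac{104944184715}{105482}$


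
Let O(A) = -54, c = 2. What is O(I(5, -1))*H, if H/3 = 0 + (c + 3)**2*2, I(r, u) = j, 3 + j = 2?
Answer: -8100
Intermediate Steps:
j = -1 (j = -3 + 2 = -1)
I(r, u) = -1
H = 150 (H = 3*(0 + (2 + 3)**2*2) = 3*(0 + 5**2*2) = 3*(0 + 25*2) = 3*(0 + 50) = 3*50 = 150)
O(I(5, -1))*H = -54*150 = -8100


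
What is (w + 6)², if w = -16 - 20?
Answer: 900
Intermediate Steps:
w = -36
(w + 6)² = (-36 + 6)² = (-30)² = 900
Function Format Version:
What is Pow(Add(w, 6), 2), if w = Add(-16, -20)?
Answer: 900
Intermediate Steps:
w = -36
Pow(Add(w, 6), 2) = Pow(Add(-36, 6), 2) = Pow(-30, 2) = 900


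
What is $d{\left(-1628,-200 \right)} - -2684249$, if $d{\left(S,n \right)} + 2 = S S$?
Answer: $5334631$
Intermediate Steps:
$d{\left(S,n \right)} = -2 + S^{2}$ ($d{\left(S,n \right)} = -2 + S S = -2 + S^{2}$)
$d{\left(-1628,-200 \right)} - -2684249 = \left(-2 + \left(-1628\right)^{2}\right) - -2684249 = \left(-2 + 2650384\right) + 2684249 = 2650382 + 2684249 = 5334631$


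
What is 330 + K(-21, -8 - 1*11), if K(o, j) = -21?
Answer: 309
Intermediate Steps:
330 + K(-21, -8 - 1*11) = 330 - 21 = 309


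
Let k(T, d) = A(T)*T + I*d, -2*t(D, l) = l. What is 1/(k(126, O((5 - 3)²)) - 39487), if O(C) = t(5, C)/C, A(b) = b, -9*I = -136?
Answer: -9/212567 ≈ -4.2340e-5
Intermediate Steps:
I = 136/9 (I = -⅑*(-136) = 136/9 ≈ 15.111)
t(D, l) = -l/2
O(C) = -½ (O(C) = (-C/2)/C = -½)
k(T, d) = T² + 136*d/9 (k(T, d) = T*T + 136*d/9 = T² + 136*d/9)
1/(k(126, O((5 - 3)²)) - 39487) = 1/((126² + (136/9)*(-½)) - 39487) = 1/((15876 - 68/9) - 39487) = 1/(142816/9 - 39487) = 1/(-212567/9) = -9/212567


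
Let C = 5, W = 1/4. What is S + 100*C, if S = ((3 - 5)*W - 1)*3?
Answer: 991/2 ≈ 495.50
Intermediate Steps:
W = ¼ ≈ 0.25000
S = -9/2 (S = ((3 - 5)*(¼) - 1)*3 = (-2*¼ - 1)*3 = (-½ - 1)*3 = -3/2*3 = -9/2 ≈ -4.5000)
S + 100*C = -9/2 + 100*5 = -9/2 + 500 = 991/2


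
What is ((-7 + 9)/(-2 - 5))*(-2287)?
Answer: 4574/7 ≈ 653.43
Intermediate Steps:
((-7 + 9)/(-2 - 5))*(-2287) = (2/(-7))*(-2287) = (2*(-⅐))*(-2287) = -2/7*(-2287) = 4574/7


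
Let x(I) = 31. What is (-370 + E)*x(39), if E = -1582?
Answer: -60512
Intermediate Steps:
(-370 + E)*x(39) = (-370 - 1582)*31 = -1952*31 = -60512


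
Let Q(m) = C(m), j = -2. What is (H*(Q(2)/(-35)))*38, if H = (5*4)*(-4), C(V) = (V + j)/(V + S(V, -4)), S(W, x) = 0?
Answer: 0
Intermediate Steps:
C(V) = (-2 + V)/V (C(V) = (V - 2)/(V + 0) = (-2 + V)/V)
Q(m) = (-2 + m)/m
H = -80 (H = 20*(-4) = -80)
(H*(Q(2)/(-35)))*38 = -80*(-2 + 2)/2/(-35)*38 = -80*(½)*0*(-1)/35*38 = -0*(-1)/35*38 = -80*0*38 = 0*38 = 0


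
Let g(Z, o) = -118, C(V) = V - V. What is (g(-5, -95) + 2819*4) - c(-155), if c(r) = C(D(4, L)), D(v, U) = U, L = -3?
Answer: 11158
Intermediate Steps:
C(V) = 0
c(r) = 0
(g(-5, -95) + 2819*4) - c(-155) = (-118 + 2819*4) - 1*0 = (-118 + 11276) + 0 = 11158 + 0 = 11158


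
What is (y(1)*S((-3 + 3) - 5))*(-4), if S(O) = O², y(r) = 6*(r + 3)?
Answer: -2400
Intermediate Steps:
y(r) = 18 + 6*r (y(r) = 6*(3 + r) = 18 + 6*r)
(y(1)*S((-3 + 3) - 5))*(-4) = ((18 + 6*1)*((-3 + 3) - 5)²)*(-4) = ((18 + 6)*(0 - 5)²)*(-4) = (24*(-5)²)*(-4) = (24*25)*(-4) = 600*(-4) = -2400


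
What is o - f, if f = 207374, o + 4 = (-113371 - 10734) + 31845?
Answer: -299638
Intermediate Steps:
o = -92264 (o = -4 + ((-113371 - 10734) + 31845) = -4 + (-124105 + 31845) = -4 - 92260 = -92264)
o - f = -92264 - 1*207374 = -92264 - 207374 = -299638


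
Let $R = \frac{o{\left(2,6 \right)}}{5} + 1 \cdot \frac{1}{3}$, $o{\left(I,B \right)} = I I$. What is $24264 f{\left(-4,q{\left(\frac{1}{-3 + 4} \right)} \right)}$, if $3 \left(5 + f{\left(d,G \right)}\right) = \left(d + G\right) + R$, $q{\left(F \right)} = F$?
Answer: $- \frac{682088}{5} \approx -1.3642 \cdot 10^{5}$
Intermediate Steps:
$o{\left(I,B \right)} = I^{2}$
$R = \frac{17}{15}$ ($R = \frac{2^{2}}{5} + 1 \cdot \frac{1}{3} = 4 \cdot \frac{1}{5} + 1 \cdot \frac{1}{3} = \frac{4}{5} + \frac{1}{3} = \frac{17}{15} \approx 1.1333$)
$f{\left(d,G \right)} = - \frac{208}{45} + \frac{G}{3} + \frac{d}{3}$ ($f{\left(d,G \right)} = -5 + \frac{\left(d + G\right) + \frac{17}{15}}{3} = -5 + \frac{\left(G + d\right) + \frac{17}{15}}{3} = -5 + \frac{\frac{17}{15} + G + d}{3} = -5 + \left(\frac{17}{45} + \frac{G}{3} + \frac{d}{3}\right) = - \frac{208}{45} + \frac{G}{3} + \frac{d}{3}$)
$24264 f{\left(-4,q{\left(\frac{1}{-3 + 4} \right)} \right)} = 24264 \left(- \frac{208}{45} + \frac{1}{3 \left(-3 + 4\right)} + \frac{1}{3} \left(-4\right)\right) = 24264 \left(- \frac{208}{45} + \frac{1}{3 \cdot 1} - \frac{4}{3}\right) = 24264 \left(- \frac{208}{45} + \frac{1}{3} \cdot 1 - \frac{4}{3}\right) = 24264 \left(- \frac{208}{45} + \frac{1}{3} - \frac{4}{3}\right) = 24264 \left(- \frac{253}{45}\right) = - \frac{682088}{5}$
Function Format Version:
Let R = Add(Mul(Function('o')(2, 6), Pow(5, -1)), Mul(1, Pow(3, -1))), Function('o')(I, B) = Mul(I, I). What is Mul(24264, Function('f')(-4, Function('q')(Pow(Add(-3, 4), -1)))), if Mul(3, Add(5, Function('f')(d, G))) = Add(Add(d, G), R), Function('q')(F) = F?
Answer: Rational(-682088, 5) ≈ -1.3642e+5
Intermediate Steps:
Function('o')(I, B) = Pow(I, 2)
R = Rational(17, 15) (R = Add(Mul(Pow(2, 2), Pow(5, -1)), Mul(1, Pow(3, -1))) = Add(Mul(4, Rational(1, 5)), Mul(1, Rational(1, 3))) = Add(Rational(4, 5), Rational(1, 3)) = Rational(17, 15) ≈ 1.1333)
Function('f')(d, G) = Add(Rational(-208, 45), Mul(Rational(1, 3), G), Mul(Rational(1, 3), d)) (Function('f')(d, G) = Add(-5, Mul(Rational(1, 3), Add(Add(d, G), Rational(17, 15)))) = Add(-5, Mul(Rational(1, 3), Add(Add(G, d), Rational(17, 15)))) = Add(-5, Mul(Rational(1, 3), Add(Rational(17, 15), G, d))) = Add(-5, Add(Rational(17, 45), Mul(Rational(1, 3), G), Mul(Rational(1, 3), d))) = Add(Rational(-208, 45), Mul(Rational(1, 3), G), Mul(Rational(1, 3), d)))
Mul(24264, Function('f')(-4, Function('q')(Pow(Add(-3, 4), -1)))) = Mul(24264, Add(Rational(-208, 45), Mul(Rational(1, 3), Pow(Add(-3, 4), -1)), Mul(Rational(1, 3), -4))) = Mul(24264, Add(Rational(-208, 45), Mul(Rational(1, 3), Pow(1, -1)), Rational(-4, 3))) = Mul(24264, Add(Rational(-208, 45), Mul(Rational(1, 3), 1), Rational(-4, 3))) = Mul(24264, Add(Rational(-208, 45), Rational(1, 3), Rational(-4, 3))) = Mul(24264, Rational(-253, 45)) = Rational(-682088, 5)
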